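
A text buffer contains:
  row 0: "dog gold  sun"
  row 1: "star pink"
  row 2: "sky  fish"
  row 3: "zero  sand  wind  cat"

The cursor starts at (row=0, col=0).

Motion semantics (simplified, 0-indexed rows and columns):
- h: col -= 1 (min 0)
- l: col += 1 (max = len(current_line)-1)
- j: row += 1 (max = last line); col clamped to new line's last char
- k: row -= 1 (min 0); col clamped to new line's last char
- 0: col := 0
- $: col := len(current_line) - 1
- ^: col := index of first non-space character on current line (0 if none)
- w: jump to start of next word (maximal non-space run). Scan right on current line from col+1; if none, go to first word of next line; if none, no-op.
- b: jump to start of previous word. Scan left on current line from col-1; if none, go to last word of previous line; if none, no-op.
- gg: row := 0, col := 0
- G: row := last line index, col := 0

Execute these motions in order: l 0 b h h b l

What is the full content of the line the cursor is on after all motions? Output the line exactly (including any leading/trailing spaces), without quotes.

Answer: dog gold  sun

Derivation:
After 1 (l): row=0 col=1 char='o'
After 2 (0): row=0 col=0 char='d'
After 3 (b): row=0 col=0 char='d'
After 4 (h): row=0 col=0 char='d'
After 5 (h): row=0 col=0 char='d'
After 6 (b): row=0 col=0 char='d'
After 7 (l): row=0 col=1 char='o'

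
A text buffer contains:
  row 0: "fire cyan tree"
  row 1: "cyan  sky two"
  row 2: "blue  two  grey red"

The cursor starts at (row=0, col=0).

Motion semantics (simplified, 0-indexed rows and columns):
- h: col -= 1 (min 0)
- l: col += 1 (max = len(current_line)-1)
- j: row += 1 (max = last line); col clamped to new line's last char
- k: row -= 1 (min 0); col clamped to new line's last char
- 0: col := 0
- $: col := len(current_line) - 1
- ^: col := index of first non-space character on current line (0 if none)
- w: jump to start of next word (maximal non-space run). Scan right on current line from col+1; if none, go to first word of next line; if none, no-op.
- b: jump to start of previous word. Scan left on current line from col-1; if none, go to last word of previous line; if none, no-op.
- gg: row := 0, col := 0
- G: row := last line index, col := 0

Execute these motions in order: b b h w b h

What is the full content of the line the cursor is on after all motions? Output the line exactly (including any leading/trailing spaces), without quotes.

Answer: fire cyan tree

Derivation:
After 1 (b): row=0 col=0 char='f'
After 2 (b): row=0 col=0 char='f'
After 3 (h): row=0 col=0 char='f'
After 4 (w): row=0 col=5 char='c'
After 5 (b): row=0 col=0 char='f'
After 6 (h): row=0 col=0 char='f'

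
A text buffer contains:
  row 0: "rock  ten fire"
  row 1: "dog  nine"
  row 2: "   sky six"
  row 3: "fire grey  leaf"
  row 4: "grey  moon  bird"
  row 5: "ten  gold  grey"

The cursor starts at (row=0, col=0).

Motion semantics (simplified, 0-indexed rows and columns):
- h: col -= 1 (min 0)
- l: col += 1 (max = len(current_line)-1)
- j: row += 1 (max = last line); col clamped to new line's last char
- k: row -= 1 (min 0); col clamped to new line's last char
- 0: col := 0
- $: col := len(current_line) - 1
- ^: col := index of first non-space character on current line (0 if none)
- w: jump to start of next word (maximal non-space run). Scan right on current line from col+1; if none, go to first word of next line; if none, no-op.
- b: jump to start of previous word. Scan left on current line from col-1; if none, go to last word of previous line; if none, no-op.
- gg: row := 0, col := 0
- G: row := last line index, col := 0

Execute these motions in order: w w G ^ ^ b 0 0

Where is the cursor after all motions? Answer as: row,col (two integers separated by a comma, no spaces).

Answer: 4,0

Derivation:
After 1 (w): row=0 col=6 char='t'
After 2 (w): row=0 col=10 char='f'
After 3 (G): row=5 col=0 char='t'
After 4 (^): row=5 col=0 char='t'
After 5 (^): row=5 col=0 char='t'
After 6 (b): row=4 col=12 char='b'
After 7 (0): row=4 col=0 char='g'
After 8 (0): row=4 col=0 char='g'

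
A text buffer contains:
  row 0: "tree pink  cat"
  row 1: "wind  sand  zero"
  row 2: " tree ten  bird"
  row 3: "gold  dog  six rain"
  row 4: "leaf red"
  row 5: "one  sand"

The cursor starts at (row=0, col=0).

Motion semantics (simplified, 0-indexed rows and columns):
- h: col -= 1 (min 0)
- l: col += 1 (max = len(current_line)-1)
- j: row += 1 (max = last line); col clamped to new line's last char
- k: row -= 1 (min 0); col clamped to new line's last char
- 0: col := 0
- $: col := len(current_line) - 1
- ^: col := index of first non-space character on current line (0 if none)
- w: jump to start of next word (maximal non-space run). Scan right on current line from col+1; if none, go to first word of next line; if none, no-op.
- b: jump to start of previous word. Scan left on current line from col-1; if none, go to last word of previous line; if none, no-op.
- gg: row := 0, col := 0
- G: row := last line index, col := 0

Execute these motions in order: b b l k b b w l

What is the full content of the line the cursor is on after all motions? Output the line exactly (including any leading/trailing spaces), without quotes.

Answer: tree pink  cat

Derivation:
After 1 (b): row=0 col=0 char='t'
After 2 (b): row=0 col=0 char='t'
After 3 (l): row=0 col=1 char='r'
After 4 (k): row=0 col=1 char='r'
After 5 (b): row=0 col=0 char='t'
After 6 (b): row=0 col=0 char='t'
After 7 (w): row=0 col=5 char='p'
After 8 (l): row=0 col=6 char='i'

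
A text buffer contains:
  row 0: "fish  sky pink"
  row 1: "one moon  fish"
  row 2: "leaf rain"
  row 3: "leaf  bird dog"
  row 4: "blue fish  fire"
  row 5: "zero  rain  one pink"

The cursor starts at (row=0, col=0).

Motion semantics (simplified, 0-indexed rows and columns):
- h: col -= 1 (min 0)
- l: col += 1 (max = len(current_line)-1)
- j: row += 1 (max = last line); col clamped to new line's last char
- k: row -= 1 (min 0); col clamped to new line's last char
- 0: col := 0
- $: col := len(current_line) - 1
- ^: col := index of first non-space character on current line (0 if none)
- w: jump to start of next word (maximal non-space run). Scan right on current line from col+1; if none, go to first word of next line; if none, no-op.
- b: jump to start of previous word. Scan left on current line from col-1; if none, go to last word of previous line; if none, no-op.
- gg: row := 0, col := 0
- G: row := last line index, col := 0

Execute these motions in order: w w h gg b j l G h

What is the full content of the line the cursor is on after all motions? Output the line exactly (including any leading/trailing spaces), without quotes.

Answer: zero  rain  one pink

Derivation:
After 1 (w): row=0 col=6 char='s'
After 2 (w): row=0 col=10 char='p'
After 3 (h): row=0 col=9 char='_'
After 4 (gg): row=0 col=0 char='f'
After 5 (b): row=0 col=0 char='f'
After 6 (j): row=1 col=0 char='o'
After 7 (l): row=1 col=1 char='n'
After 8 (G): row=5 col=0 char='z'
After 9 (h): row=5 col=0 char='z'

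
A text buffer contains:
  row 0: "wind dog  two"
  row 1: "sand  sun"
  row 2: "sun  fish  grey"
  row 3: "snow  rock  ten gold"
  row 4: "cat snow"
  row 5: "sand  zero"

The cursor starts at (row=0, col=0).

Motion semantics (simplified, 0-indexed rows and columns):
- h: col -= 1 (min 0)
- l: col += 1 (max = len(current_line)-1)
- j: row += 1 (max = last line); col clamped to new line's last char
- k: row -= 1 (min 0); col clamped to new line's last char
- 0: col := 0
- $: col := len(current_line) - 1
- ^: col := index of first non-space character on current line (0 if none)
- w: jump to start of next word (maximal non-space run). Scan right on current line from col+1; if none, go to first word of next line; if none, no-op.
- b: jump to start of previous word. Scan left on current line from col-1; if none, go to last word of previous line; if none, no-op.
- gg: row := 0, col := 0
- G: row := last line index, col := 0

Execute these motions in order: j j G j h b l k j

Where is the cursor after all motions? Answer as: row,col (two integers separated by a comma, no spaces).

After 1 (j): row=1 col=0 char='s'
After 2 (j): row=2 col=0 char='s'
After 3 (G): row=5 col=0 char='s'
After 4 (j): row=5 col=0 char='s'
After 5 (h): row=5 col=0 char='s'
After 6 (b): row=4 col=4 char='s'
After 7 (l): row=4 col=5 char='n'
After 8 (k): row=3 col=5 char='_'
After 9 (j): row=4 col=5 char='n'

Answer: 4,5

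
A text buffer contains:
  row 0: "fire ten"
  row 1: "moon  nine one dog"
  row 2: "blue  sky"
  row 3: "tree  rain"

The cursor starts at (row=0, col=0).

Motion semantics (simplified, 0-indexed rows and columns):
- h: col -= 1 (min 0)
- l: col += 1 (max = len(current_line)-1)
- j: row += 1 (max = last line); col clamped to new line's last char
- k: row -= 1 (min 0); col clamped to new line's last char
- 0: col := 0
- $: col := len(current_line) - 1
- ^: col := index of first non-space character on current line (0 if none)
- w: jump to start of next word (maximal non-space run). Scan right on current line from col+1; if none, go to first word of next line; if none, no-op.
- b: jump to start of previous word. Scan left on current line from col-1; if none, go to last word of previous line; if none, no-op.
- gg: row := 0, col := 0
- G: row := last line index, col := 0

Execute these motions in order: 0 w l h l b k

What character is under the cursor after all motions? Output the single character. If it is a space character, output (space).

Answer: t

Derivation:
After 1 (0): row=0 col=0 char='f'
After 2 (w): row=0 col=5 char='t'
After 3 (l): row=0 col=6 char='e'
After 4 (h): row=0 col=5 char='t'
After 5 (l): row=0 col=6 char='e'
After 6 (b): row=0 col=5 char='t'
After 7 (k): row=0 col=5 char='t'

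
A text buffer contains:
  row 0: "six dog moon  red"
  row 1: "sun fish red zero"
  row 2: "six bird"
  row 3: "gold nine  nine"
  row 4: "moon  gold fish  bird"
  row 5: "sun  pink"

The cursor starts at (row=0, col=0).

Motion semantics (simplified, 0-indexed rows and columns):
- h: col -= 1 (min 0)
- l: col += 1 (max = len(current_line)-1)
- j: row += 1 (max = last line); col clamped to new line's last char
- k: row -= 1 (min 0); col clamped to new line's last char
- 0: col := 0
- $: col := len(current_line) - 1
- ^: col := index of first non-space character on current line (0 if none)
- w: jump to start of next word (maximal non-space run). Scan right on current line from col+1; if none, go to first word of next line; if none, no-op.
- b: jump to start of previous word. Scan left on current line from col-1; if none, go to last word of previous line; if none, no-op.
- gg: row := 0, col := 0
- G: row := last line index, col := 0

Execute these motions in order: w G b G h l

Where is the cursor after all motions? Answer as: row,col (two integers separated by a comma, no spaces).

After 1 (w): row=0 col=4 char='d'
After 2 (G): row=5 col=0 char='s'
After 3 (b): row=4 col=17 char='b'
After 4 (G): row=5 col=0 char='s'
After 5 (h): row=5 col=0 char='s'
After 6 (l): row=5 col=1 char='u'

Answer: 5,1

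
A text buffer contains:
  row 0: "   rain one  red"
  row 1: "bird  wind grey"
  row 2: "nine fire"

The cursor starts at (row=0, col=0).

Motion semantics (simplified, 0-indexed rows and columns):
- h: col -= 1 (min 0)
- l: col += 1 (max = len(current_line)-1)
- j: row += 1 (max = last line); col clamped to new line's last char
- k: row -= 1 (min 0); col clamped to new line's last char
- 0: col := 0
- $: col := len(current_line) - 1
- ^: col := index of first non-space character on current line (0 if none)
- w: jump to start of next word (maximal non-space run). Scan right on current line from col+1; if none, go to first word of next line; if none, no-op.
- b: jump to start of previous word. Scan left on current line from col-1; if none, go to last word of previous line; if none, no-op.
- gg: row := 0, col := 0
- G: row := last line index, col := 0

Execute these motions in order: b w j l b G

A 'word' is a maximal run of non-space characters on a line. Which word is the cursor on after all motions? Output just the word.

After 1 (b): row=0 col=0 char='_'
After 2 (w): row=0 col=3 char='r'
After 3 (j): row=1 col=3 char='d'
After 4 (l): row=1 col=4 char='_'
After 5 (b): row=1 col=0 char='b'
After 6 (G): row=2 col=0 char='n'

Answer: nine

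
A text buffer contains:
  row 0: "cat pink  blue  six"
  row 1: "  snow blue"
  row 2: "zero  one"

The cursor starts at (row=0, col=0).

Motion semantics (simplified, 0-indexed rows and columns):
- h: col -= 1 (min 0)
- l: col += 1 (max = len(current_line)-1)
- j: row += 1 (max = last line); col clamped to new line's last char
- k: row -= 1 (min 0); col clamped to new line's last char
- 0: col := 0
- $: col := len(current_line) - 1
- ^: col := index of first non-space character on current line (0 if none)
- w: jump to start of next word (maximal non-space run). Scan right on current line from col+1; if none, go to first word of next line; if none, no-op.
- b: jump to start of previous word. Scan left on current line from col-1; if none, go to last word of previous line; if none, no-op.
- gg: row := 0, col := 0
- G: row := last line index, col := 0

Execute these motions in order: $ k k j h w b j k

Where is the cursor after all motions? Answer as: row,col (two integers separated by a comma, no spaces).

After 1 ($): row=0 col=18 char='x'
After 2 (k): row=0 col=18 char='x'
After 3 (k): row=0 col=18 char='x'
After 4 (j): row=1 col=10 char='e'
After 5 (h): row=1 col=9 char='u'
After 6 (w): row=2 col=0 char='z'
After 7 (b): row=1 col=7 char='b'
After 8 (j): row=2 col=7 char='n'
After 9 (k): row=1 col=7 char='b'

Answer: 1,7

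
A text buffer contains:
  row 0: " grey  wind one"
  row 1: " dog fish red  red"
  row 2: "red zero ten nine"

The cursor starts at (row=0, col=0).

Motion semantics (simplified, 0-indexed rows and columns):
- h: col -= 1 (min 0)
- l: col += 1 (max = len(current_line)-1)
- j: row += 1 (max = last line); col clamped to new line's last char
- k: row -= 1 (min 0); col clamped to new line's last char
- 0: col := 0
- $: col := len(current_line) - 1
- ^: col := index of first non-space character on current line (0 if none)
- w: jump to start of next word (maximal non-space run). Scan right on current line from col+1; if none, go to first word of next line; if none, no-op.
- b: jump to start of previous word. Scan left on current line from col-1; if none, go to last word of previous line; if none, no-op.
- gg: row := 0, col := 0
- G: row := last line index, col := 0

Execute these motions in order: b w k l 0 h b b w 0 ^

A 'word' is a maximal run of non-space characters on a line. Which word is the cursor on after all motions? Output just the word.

Answer: grey

Derivation:
After 1 (b): row=0 col=0 char='_'
After 2 (w): row=0 col=1 char='g'
After 3 (k): row=0 col=1 char='g'
After 4 (l): row=0 col=2 char='r'
After 5 (0): row=0 col=0 char='_'
After 6 (h): row=0 col=0 char='_'
After 7 (b): row=0 col=0 char='_'
After 8 (b): row=0 col=0 char='_'
After 9 (w): row=0 col=1 char='g'
After 10 (0): row=0 col=0 char='_'
After 11 (^): row=0 col=1 char='g'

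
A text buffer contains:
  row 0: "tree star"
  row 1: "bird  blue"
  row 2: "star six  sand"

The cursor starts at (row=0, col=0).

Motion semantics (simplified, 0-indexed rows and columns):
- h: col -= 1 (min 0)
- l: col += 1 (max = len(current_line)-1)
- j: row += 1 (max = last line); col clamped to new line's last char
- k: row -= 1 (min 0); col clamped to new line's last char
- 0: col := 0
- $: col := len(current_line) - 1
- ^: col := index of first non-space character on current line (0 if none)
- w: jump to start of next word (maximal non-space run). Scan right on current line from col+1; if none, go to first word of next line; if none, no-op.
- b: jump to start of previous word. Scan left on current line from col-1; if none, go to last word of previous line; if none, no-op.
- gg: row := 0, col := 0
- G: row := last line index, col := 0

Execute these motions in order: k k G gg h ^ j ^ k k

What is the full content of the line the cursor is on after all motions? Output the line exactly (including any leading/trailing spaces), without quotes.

After 1 (k): row=0 col=0 char='t'
After 2 (k): row=0 col=0 char='t'
After 3 (G): row=2 col=0 char='s'
After 4 (gg): row=0 col=0 char='t'
After 5 (h): row=0 col=0 char='t'
After 6 (^): row=0 col=0 char='t'
After 7 (j): row=1 col=0 char='b'
After 8 (^): row=1 col=0 char='b'
After 9 (k): row=0 col=0 char='t'
After 10 (k): row=0 col=0 char='t'

Answer: tree star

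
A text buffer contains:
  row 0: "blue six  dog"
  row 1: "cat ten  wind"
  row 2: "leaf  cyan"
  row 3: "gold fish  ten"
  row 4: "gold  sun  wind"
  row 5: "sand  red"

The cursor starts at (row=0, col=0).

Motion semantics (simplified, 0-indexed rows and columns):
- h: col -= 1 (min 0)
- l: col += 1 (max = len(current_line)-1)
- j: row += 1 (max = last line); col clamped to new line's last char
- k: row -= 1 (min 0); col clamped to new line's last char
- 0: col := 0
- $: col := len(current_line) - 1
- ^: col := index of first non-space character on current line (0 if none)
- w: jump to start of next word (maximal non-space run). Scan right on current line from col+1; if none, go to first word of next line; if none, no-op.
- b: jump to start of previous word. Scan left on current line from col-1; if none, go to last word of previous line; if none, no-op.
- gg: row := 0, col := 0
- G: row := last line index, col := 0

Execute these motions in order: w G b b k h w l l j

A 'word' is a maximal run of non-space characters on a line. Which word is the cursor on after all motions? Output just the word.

Answer: wind

Derivation:
After 1 (w): row=0 col=5 char='s'
After 2 (G): row=5 col=0 char='s'
After 3 (b): row=4 col=11 char='w'
After 4 (b): row=4 col=6 char='s'
After 5 (k): row=3 col=6 char='i'
After 6 (h): row=3 col=5 char='f'
After 7 (w): row=3 col=11 char='t'
After 8 (l): row=3 col=12 char='e'
After 9 (l): row=3 col=13 char='n'
After 10 (j): row=4 col=13 char='n'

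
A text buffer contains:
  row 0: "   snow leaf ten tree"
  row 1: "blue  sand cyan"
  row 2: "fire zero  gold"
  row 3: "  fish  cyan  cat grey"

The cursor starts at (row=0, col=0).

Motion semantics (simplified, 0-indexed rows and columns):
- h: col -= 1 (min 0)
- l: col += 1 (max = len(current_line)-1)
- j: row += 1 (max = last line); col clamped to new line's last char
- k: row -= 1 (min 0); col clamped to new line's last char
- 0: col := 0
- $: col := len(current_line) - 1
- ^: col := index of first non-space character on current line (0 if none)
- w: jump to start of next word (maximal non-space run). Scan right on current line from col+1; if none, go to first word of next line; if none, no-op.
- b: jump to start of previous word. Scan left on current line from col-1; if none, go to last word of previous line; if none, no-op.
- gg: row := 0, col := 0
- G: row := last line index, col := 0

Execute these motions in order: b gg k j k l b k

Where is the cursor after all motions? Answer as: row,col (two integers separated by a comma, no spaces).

After 1 (b): row=0 col=0 char='_'
After 2 (gg): row=0 col=0 char='_'
After 3 (k): row=0 col=0 char='_'
After 4 (j): row=1 col=0 char='b'
After 5 (k): row=0 col=0 char='_'
After 6 (l): row=0 col=1 char='_'
After 7 (b): row=0 col=1 char='_'
After 8 (k): row=0 col=1 char='_'

Answer: 0,1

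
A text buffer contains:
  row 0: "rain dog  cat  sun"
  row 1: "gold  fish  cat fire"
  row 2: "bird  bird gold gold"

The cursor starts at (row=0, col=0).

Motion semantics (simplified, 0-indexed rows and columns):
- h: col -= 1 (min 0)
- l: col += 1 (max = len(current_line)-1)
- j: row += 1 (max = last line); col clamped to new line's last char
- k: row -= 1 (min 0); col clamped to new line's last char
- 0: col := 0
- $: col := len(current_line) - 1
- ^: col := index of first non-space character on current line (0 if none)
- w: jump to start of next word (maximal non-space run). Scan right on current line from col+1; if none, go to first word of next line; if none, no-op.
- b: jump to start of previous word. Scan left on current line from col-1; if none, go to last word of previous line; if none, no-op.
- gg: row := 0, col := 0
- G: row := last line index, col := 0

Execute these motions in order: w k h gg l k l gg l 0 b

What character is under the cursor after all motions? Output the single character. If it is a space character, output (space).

Answer: r

Derivation:
After 1 (w): row=0 col=5 char='d'
After 2 (k): row=0 col=5 char='d'
After 3 (h): row=0 col=4 char='_'
After 4 (gg): row=0 col=0 char='r'
After 5 (l): row=0 col=1 char='a'
After 6 (k): row=0 col=1 char='a'
After 7 (l): row=0 col=2 char='i'
After 8 (gg): row=0 col=0 char='r'
After 9 (l): row=0 col=1 char='a'
After 10 (0): row=0 col=0 char='r'
After 11 (b): row=0 col=0 char='r'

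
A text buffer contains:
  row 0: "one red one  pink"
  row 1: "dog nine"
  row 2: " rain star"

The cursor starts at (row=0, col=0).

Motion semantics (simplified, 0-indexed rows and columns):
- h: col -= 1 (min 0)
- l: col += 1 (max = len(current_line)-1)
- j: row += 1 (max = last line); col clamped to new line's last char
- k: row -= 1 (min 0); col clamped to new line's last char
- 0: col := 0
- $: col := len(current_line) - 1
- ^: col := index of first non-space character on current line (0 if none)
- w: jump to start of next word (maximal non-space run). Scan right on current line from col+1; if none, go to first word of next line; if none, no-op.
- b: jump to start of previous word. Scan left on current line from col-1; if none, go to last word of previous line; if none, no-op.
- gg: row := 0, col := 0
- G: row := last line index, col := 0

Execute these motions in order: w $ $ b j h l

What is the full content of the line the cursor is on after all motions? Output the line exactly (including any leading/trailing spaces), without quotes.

After 1 (w): row=0 col=4 char='r'
After 2 ($): row=0 col=16 char='k'
After 3 ($): row=0 col=16 char='k'
After 4 (b): row=0 col=13 char='p'
After 5 (j): row=1 col=7 char='e'
After 6 (h): row=1 col=6 char='n'
After 7 (l): row=1 col=7 char='e'

Answer: dog nine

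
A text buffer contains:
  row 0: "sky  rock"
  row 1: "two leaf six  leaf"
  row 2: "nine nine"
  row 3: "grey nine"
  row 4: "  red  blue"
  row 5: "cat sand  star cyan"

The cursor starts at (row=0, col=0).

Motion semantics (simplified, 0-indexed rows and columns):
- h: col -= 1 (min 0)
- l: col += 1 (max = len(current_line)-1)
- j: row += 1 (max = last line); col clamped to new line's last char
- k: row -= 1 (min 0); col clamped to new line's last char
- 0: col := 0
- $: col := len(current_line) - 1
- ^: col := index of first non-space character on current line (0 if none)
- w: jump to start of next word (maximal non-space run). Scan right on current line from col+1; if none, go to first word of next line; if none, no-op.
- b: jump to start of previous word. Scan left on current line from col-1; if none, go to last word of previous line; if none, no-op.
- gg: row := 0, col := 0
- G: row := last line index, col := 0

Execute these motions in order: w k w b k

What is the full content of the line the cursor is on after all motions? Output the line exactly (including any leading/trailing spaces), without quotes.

Answer: sky  rock

Derivation:
After 1 (w): row=0 col=5 char='r'
After 2 (k): row=0 col=5 char='r'
After 3 (w): row=1 col=0 char='t'
After 4 (b): row=0 col=5 char='r'
After 5 (k): row=0 col=5 char='r'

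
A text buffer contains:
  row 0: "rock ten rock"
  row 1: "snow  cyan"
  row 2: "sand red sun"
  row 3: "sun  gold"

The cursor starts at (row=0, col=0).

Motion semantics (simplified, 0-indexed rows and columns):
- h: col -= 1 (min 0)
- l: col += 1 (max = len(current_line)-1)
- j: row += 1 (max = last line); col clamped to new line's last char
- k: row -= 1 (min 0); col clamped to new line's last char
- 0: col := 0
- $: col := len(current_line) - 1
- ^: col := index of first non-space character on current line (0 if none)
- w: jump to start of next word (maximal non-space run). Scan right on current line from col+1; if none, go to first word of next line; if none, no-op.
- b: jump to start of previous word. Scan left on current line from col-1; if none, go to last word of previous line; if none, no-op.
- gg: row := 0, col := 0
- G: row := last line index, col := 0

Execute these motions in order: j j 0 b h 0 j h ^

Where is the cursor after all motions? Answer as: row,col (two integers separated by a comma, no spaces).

Answer: 2,0

Derivation:
After 1 (j): row=1 col=0 char='s'
After 2 (j): row=2 col=0 char='s'
After 3 (0): row=2 col=0 char='s'
After 4 (b): row=1 col=6 char='c'
After 5 (h): row=1 col=5 char='_'
After 6 (0): row=1 col=0 char='s'
After 7 (j): row=2 col=0 char='s'
After 8 (h): row=2 col=0 char='s'
After 9 (^): row=2 col=0 char='s'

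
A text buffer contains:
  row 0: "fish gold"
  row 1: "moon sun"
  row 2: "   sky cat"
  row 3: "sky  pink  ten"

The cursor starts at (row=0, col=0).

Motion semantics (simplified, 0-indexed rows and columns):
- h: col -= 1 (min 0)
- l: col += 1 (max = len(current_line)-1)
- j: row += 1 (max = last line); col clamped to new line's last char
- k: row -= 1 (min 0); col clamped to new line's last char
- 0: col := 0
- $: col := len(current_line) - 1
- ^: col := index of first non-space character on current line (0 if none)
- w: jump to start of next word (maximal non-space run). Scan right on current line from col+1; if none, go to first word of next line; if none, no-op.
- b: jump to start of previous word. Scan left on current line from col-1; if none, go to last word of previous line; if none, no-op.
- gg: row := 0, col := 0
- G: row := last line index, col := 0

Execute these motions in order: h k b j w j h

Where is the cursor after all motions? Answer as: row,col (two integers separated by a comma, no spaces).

Answer: 2,4

Derivation:
After 1 (h): row=0 col=0 char='f'
After 2 (k): row=0 col=0 char='f'
After 3 (b): row=0 col=0 char='f'
After 4 (j): row=1 col=0 char='m'
After 5 (w): row=1 col=5 char='s'
After 6 (j): row=2 col=5 char='y'
After 7 (h): row=2 col=4 char='k'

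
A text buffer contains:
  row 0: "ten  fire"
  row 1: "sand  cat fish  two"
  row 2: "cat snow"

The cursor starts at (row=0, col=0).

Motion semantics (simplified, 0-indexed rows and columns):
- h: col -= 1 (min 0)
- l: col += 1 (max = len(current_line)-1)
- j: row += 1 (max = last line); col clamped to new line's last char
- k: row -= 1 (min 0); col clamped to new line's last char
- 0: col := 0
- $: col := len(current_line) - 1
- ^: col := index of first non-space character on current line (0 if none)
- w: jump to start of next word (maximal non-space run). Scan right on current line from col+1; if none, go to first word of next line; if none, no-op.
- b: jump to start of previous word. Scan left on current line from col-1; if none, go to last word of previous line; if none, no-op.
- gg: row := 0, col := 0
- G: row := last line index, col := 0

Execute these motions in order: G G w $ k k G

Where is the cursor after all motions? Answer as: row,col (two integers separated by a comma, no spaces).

Answer: 2,0

Derivation:
After 1 (G): row=2 col=0 char='c'
After 2 (G): row=2 col=0 char='c'
After 3 (w): row=2 col=4 char='s'
After 4 ($): row=2 col=7 char='w'
After 5 (k): row=1 col=7 char='a'
After 6 (k): row=0 col=7 char='r'
After 7 (G): row=2 col=0 char='c'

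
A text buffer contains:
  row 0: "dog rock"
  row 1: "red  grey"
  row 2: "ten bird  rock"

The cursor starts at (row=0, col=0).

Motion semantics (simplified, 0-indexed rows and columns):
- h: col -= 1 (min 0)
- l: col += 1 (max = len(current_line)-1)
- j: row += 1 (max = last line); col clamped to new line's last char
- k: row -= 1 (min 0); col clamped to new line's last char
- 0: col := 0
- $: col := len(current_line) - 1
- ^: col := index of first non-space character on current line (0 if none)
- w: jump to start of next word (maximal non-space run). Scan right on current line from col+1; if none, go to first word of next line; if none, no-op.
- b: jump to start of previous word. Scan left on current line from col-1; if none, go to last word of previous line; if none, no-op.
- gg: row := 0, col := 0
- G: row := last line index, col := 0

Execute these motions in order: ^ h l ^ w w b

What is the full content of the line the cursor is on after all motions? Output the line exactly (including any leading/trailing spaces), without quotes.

Answer: dog rock

Derivation:
After 1 (^): row=0 col=0 char='d'
After 2 (h): row=0 col=0 char='d'
After 3 (l): row=0 col=1 char='o'
After 4 (^): row=0 col=0 char='d'
After 5 (w): row=0 col=4 char='r'
After 6 (w): row=1 col=0 char='r'
After 7 (b): row=0 col=4 char='r'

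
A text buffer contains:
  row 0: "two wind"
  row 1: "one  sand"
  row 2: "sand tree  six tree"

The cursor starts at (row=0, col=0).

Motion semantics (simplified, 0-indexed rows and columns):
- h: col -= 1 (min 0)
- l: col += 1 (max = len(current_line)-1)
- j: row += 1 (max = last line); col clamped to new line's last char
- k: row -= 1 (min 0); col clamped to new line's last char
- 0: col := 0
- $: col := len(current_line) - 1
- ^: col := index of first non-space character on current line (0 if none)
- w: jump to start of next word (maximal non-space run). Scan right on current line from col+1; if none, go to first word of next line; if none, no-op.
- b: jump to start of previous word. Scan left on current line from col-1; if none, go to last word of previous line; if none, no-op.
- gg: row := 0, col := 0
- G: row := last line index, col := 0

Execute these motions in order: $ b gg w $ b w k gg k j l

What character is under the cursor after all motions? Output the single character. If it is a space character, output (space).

Answer: n

Derivation:
After 1 ($): row=0 col=7 char='d'
After 2 (b): row=0 col=4 char='w'
After 3 (gg): row=0 col=0 char='t'
After 4 (w): row=0 col=4 char='w'
After 5 ($): row=0 col=7 char='d'
After 6 (b): row=0 col=4 char='w'
After 7 (w): row=1 col=0 char='o'
After 8 (k): row=0 col=0 char='t'
After 9 (gg): row=0 col=0 char='t'
After 10 (k): row=0 col=0 char='t'
After 11 (j): row=1 col=0 char='o'
After 12 (l): row=1 col=1 char='n'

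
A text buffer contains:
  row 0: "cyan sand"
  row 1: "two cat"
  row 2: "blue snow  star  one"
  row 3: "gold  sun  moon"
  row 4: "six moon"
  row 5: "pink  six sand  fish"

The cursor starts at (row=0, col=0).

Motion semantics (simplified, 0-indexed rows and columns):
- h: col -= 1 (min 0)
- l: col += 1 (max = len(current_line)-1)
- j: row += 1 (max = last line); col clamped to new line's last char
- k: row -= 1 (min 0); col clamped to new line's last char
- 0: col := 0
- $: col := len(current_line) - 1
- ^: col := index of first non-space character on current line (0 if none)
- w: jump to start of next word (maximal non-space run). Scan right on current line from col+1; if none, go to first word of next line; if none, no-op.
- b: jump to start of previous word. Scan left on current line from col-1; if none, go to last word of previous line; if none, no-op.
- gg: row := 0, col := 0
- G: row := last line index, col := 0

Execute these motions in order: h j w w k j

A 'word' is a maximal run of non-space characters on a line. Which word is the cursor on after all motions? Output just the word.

After 1 (h): row=0 col=0 char='c'
After 2 (j): row=1 col=0 char='t'
After 3 (w): row=1 col=4 char='c'
After 4 (w): row=2 col=0 char='b'
After 5 (k): row=1 col=0 char='t'
After 6 (j): row=2 col=0 char='b'

Answer: blue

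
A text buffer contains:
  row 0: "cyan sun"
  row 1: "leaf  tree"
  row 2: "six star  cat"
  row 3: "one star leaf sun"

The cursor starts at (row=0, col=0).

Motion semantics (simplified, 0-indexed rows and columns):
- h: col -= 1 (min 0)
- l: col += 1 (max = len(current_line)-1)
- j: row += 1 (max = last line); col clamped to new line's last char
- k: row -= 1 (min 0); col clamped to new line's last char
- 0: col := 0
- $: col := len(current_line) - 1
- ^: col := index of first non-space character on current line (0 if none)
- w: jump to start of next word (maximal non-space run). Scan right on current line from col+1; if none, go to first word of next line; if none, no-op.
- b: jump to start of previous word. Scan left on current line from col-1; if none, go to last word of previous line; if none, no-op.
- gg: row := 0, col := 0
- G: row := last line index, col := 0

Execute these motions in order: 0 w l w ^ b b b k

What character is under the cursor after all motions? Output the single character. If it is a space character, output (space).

Answer: c

Derivation:
After 1 (0): row=0 col=0 char='c'
After 2 (w): row=0 col=5 char='s'
After 3 (l): row=0 col=6 char='u'
After 4 (w): row=1 col=0 char='l'
After 5 (^): row=1 col=0 char='l'
After 6 (b): row=0 col=5 char='s'
After 7 (b): row=0 col=0 char='c'
After 8 (b): row=0 col=0 char='c'
After 9 (k): row=0 col=0 char='c'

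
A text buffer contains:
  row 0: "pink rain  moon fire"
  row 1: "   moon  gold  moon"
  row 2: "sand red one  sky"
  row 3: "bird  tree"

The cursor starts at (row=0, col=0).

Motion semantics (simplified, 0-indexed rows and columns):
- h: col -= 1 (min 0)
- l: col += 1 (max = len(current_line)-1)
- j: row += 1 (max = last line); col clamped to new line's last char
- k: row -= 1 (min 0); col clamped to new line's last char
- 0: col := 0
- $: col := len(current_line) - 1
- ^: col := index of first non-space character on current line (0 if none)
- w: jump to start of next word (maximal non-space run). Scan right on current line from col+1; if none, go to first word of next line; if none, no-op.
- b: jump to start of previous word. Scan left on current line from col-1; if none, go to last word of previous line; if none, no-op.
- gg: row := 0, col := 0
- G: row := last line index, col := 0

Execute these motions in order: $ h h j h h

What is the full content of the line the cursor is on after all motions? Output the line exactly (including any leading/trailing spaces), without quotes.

Answer:    moon  gold  moon

Derivation:
After 1 ($): row=0 col=19 char='e'
After 2 (h): row=0 col=18 char='r'
After 3 (h): row=0 col=17 char='i'
After 4 (j): row=1 col=17 char='o'
After 5 (h): row=1 col=16 char='o'
After 6 (h): row=1 col=15 char='m'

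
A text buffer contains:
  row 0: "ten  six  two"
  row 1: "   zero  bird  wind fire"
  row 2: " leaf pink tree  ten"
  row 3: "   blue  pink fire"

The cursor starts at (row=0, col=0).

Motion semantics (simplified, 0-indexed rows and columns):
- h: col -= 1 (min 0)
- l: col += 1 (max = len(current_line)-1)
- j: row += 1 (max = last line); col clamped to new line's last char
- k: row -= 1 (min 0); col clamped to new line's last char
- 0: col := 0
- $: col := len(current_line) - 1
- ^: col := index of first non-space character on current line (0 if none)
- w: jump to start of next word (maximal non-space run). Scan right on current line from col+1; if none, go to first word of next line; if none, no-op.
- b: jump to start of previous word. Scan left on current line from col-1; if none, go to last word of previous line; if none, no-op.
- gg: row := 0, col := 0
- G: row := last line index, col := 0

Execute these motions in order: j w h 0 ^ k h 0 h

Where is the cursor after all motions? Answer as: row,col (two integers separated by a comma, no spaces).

After 1 (j): row=1 col=0 char='_'
After 2 (w): row=1 col=3 char='z'
After 3 (h): row=1 col=2 char='_'
After 4 (0): row=1 col=0 char='_'
After 5 (^): row=1 col=3 char='z'
After 6 (k): row=0 col=3 char='_'
After 7 (h): row=0 col=2 char='n'
After 8 (0): row=0 col=0 char='t'
After 9 (h): row=0 col=0 char='t'

Answer: 0,0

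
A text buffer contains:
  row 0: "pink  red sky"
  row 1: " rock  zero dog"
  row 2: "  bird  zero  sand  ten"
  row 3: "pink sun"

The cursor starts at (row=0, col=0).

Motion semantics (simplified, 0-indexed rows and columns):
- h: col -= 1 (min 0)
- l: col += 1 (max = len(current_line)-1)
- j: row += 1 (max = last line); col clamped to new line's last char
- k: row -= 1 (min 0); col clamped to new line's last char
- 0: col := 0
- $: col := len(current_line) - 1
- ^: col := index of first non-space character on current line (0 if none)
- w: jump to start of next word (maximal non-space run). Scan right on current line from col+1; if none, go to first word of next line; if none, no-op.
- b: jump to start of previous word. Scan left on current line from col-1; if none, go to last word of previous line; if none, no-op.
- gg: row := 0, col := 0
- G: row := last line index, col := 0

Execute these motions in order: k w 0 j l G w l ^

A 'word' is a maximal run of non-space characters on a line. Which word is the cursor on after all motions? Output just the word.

Answer: pink

Derivation:
After 1 (k): row=0 col=0 char='p'
After 2 (w): row=0 col=6 char='r'
After 3 (0): row=0 col=0 char='p'
After 4 (j): row=1 col=0 char='_'
After 5 (l): row=1 col=1 char='r'
After 6 (G): row=3 col=0 char='p'
After 7 (w): row=3 col=5 char='s'
After 8 (l): row=3 col=6 char='u'
After 9 (^): row=3 col=0 char='p'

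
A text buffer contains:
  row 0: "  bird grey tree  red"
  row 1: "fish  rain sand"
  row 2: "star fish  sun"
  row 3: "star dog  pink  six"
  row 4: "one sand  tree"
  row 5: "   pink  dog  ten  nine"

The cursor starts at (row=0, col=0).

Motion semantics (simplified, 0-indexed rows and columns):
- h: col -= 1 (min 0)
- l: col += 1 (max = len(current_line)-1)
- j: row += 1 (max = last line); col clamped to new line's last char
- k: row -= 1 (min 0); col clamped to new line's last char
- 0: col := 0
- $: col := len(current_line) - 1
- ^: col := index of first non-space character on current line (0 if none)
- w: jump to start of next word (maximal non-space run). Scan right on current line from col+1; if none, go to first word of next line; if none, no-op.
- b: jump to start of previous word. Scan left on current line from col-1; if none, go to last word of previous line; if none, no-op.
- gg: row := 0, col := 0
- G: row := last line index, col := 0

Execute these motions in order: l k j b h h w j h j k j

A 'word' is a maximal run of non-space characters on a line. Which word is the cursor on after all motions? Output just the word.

Answer: dog

Derivation:
After 1 (l): row=0 col=1 char='_'
After 2 (k): row=0 col=1 char='_'
After 3 (j): row=1 col=1 char='i'
After 4 (b): row=1 col=0 char='f'
After 5 (h): row=1 col=0 char='f'
After 6 (h): row=1 col=0 char='f'
After 7 (w): row=1 col=6 char='r'
After 8 (j): row=2 col=6 char='i'
After 9 (h): row=2 col=5 char='f'
After 10 (j): row=3 col=5 char='d'
After 11 (k): row=2 col=5 char='f'
After 12 (j): row=3 col=5 char='d'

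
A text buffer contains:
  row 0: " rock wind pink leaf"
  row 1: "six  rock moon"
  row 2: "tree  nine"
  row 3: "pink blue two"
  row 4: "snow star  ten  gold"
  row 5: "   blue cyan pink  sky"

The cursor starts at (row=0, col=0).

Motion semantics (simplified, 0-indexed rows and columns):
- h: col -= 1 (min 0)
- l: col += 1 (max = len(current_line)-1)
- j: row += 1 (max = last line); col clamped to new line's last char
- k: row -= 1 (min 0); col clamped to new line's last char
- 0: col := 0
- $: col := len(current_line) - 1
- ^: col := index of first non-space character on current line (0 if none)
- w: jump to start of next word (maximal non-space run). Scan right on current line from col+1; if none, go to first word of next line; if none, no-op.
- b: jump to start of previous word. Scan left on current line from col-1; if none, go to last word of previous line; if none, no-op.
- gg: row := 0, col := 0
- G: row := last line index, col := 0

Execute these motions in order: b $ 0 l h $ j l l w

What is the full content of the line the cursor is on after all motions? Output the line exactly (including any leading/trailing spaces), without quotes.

Answer: tree  nine

Derivation:
After 1 (b): row=0 col=0 char='_'
After 2 ($): row=0 col=19 char='f'
After 3 (0): row=0 col=0 char='_'
After 4 (l): row=0 col=1 char='r'
After 5 (h): row=0 col=0 char='_'
After 6 ($): row=0 col=19 char='f'
After 7 (j): row=1 col=13 char='n'
After 8 (l): row=1 col=13 char='n'
After 9 (l): row=1 col=13 char='n'
After 10 (w): row=2 col=0 char='t'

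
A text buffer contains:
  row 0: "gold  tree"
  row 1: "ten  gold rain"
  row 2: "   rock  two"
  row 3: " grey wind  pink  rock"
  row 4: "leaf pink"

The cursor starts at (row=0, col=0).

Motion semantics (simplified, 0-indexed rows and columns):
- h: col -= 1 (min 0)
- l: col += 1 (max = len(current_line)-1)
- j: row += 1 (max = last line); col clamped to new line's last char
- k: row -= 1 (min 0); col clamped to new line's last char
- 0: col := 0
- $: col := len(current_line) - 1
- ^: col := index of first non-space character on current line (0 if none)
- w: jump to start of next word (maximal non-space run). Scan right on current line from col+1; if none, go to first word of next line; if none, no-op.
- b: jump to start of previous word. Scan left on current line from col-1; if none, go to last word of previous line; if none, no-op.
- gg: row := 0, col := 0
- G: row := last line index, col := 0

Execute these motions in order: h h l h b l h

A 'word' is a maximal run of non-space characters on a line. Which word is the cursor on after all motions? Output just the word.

After 1 (h): row=0 col=0 char='g'
After 2 (h): row=0 col=0 char='g'
After 3 (l): row=0 col=1 char='o'
After 4 (h): row=0 col=0 char='g'
After 5 (b): row=0 col=0 char='g'
After 6 (l): row=0 col=1 char='o'
After 7 (h): row=0 col=0 char='g'

Answer: gold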